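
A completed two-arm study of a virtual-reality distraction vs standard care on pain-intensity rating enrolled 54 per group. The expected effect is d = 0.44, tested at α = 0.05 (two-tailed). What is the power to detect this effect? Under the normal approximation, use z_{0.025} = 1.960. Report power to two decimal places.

For two equal groups, power = Φ(d·√(n/2) − z_{α/2}).
d·√(n/2) = 0.44 × √(54/2) = 0.44 × 5.196 = 2.286.
z_β = 2.286 − 1.960 = 0.326.
Power = Φ(0.326) = 0.628.

power ≈ 0.63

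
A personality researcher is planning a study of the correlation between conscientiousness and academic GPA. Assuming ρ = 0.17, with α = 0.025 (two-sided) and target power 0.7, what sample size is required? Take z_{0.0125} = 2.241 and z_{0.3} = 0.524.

n = 263

Fisher's z: C = ½·ln((1+r)/(1−r)) = ½·ln(1.4096) = 0.1717.
n = ((z_{α/2} + z_β)/C)² + 3.
(2.241 + 0.524) / 0.1717 = 2.765 / 0.1717 = 16.104.
n = 16.104² + 3 = 259.33 + 3 = 262.3.
Round up.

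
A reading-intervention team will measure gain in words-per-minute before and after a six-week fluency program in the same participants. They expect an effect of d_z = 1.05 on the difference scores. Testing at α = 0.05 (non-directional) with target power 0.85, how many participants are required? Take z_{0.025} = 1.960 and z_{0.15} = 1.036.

For a paired (one-sample on differences) test: n = ((z_{α/2} + z_β) / d)².
z_{α/2} + z_β = 1.960 + 1.036 = 2.996.
n = (2.996 / 1.05)² = 2.853² = 8.14.
Round up.

n = 9 pairs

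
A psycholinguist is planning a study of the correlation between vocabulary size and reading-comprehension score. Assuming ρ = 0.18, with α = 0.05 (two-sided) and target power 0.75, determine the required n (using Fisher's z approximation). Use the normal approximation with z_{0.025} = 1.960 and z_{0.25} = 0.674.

n = 213

Fisher's z: C = ½·ln((1+r)/(1−r)) = ½·ln(1.4390) = 0.1820.
n = ((z_{α/2} + z_β)/C)² + 3.
(1.960 + 0.674) / 0.1820 = 2.634 / 0.1820 = 14.473.
n = 14.473² + 3 = 209.45 + 3 = 212.5.
Round up.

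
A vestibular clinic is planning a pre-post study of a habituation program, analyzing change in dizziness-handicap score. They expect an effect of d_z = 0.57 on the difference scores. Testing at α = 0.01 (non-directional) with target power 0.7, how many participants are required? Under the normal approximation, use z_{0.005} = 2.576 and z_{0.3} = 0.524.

For a paired (one-sample on differences) test: n = ((z_{α/2} + z_β) / d)².
z_{α/2} + z_β = 2.576 + 0.524 = 3.100.
n = (3.100 / 0.57)² = 5.439² = 29.58.
Round up.

n = 30 pairs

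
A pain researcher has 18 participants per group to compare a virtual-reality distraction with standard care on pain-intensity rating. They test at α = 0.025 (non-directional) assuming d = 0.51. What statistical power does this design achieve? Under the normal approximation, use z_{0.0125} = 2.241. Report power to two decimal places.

power ≈ 0.24

For two equal groups, power = Φ(d·√(n/2) − z_{α/2}).
d·√(n/2) = 0.51 × √(18/2) = 0.51 × 3.000 = 1.530.
z_β = 1.530 − 2.241 = -0.711.
Power = Φ(-0.711) = 0.239.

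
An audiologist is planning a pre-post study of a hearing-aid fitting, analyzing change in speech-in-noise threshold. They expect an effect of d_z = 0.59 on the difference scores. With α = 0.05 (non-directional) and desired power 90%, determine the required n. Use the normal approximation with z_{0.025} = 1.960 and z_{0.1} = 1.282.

For a paired (one-sample on differences) test: n = ((z_{α/2} + z_β) / d)².
z_{α/2} + z_β = 1.960 + 1.282 = 3.242.
n = (3.242 / 0.59)² = 5.495² = 30.19.
Round up.

n = 31 pairs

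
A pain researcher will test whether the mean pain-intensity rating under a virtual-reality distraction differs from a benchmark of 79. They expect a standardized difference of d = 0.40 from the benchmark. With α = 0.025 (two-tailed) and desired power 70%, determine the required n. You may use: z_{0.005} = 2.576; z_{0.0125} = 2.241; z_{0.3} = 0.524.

For a one-sample test: n = ((z_{α/2} + z_β) / d)².
z_{α/2} + z_β = 2.241 + 0.524 = 2.765.
n = (2.765 / 0.40)² = 6.912² = 47.78.
Round up.

n = 48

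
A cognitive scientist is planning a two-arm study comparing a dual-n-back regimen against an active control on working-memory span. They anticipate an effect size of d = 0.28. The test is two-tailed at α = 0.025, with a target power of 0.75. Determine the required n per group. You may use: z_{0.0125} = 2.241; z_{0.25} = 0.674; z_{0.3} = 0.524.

For two independent groups with equal n: n = 2·((z_{α/2} + z_β) / d)².
z_{α/2} + z_β = 2.241 + 0.674 = 2.915.
n = 2 × (2.915 / 0.28)² = 2 × 10.411² = 2 × 108.38 = 216.8.
Round up to the next whole participant.

n = 217 per group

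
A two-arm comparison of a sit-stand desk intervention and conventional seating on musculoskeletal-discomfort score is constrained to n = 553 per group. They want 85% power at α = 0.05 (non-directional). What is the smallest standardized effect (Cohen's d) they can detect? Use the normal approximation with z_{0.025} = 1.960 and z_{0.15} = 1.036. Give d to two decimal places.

For two independent groups of n = 553 each: d_min = (z_{α/2} + z_β)·√(2/n).
z-sum = 1.960 + 1.036 = 2.996.
d_min = 2.996 × √(2/553) = 2.996 × 0.0601 = 0.180.

d_min ≈ 0.18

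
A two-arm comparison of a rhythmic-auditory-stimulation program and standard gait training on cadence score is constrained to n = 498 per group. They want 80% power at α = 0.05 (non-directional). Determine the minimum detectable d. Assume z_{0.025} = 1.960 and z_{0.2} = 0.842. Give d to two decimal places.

For two independent groups of n = 498 each: d_min = (z_{α/2} + z_β)·√(2/n).
z-sum = 1.960 + 0.842 = 2.802.
d_min = 2.802 × √(2/498) = 2.802 × 0.0634 = 0.178.

d_min ≈ 0.18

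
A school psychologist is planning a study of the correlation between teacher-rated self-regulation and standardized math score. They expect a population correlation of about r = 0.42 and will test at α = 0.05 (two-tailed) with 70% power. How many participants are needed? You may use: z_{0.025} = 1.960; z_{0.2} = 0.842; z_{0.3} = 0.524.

n = 34

Fisher's z: C = ½·ln((1+r)/(1−r)) = ½·ln(2.4483) = 0.4477.
n = ((z_{α/2} + z_β)/C)² + 3.
(1.960 + 0.524) / 0.4477 = 2.484 / 0.4477 = 5.548.
n = 5.548² + 3 = 30.78 + 3 = 33.8.
Round up.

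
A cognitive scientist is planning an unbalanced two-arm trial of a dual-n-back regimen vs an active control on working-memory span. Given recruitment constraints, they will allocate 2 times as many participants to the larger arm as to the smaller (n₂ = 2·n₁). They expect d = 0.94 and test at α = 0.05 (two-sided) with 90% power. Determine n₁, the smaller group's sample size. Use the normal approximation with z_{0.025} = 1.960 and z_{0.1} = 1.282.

With allocation ratio k = n₂/n₁ = 2, Var(x̄₁−x̄₂) = σ²(1/n₁ + 1/(k·n₁)) = σ²·(k+1)/(k·n₁).
So n₁ = (1 + 1/k)·((z_{α/2} + z_β)/d)² = 1.500 × (3.242/0.94)².
n₁ = 1.500 × 11.90 = 17.8.
Round up: n₁ = 18, giving n₂ = 2 × 18 = 36.

n₁ = 18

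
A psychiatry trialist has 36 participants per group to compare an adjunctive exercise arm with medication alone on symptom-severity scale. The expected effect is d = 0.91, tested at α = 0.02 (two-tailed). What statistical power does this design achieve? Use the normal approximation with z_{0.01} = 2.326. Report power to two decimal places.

power ≈ 0.94

For two equal groups, power = Φ(d·√(n/2) − z_{α/2}).
d·√(n/2) = 0.91 × √(36/2) = 0.91 × 4.243 = 3.861.
z_β = 3.861 − 2.326 = 1.535.
Power = Φ(1.535) = 0.938.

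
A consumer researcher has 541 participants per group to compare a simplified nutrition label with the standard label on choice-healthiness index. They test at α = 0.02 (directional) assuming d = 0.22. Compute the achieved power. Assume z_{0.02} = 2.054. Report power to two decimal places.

For two equal groups, power = Φ(d·√(n/2) − z_{α}).
d·√(n/2) = 0.22 × √(541/2) = 0.22 × 16.447 = 3.618.
z_β = 3.618 − 2.054 = 1.564.
Power = Φ(1.564) = 0.941.

power ≈ 0.94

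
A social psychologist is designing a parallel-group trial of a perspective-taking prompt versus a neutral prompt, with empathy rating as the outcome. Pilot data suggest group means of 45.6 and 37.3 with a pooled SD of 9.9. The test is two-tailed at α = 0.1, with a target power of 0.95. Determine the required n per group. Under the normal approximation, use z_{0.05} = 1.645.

n = 31 per group

Cohen's d = |M₁ − M₂| / SD_pooled = |45.6 − 37.3| / 9.9 = 8.3 / 9.9 = 0.838.
For two independent groups with equal n: n = 2·((z_{α/2} + z_β) / d)².
z_{α/2} + z_β = 1.645 + 1.645 = 3.290.
n = 2 × (3.290 / 0.838)² = 2 × 3.926² = 2 × 15.41 = 30.8.
Round up to the next whole participant.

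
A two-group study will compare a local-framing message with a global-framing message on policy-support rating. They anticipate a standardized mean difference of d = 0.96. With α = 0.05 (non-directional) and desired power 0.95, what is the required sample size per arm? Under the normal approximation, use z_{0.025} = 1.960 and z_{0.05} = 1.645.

For two independent groups with equal n: n = 2·((z_{α/2} + z_β) / d)².
z_{α/2} + z_β = 1.960 + 1.645 = 3.605.
n = 2 × (3.605 / 0.96)² = 2 × 3.755² = 2 × 14.10 = 28.2.
Round up to the next whole participant.

n = 29 per group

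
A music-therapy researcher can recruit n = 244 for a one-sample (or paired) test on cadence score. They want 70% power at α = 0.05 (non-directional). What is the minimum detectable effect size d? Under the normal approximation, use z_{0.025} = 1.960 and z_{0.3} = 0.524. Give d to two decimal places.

d_min ≈ 0.16

For a single sample (or paired design) of n = 244: d_min = (z_{α/2} + z_β)/√n.
z-sum = 1.960 + 0.524 = 2.484.
d_min = 2.484 / √244 = 2.484 / 15.620 = 0.159.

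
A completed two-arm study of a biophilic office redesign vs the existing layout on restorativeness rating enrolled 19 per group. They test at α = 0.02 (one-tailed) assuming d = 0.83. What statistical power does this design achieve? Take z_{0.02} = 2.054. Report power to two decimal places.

power ≈ 0.69

For two equal groups, power = Φ(d·√(n/2) − z_{α}).
d·√(n/2) = 0.83 × √(19/2) = 0.83 × 3.082 = 2.558.
z_β = 2.558 − 2.054 = 0.504.
Power = Φ(0.504) = 0.693.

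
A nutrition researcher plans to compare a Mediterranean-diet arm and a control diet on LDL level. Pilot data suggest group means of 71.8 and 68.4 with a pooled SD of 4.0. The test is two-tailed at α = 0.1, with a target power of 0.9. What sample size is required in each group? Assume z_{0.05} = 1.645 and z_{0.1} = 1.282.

n = 24 per group

Cohen's d = |M₁ − M₂| / SD_pooled = |71.8 − 68.4| / 4.0 = 3.4 / 4.0 = 0.850.
For two independent groups with equal n: n = 2·((z_{α/2} + z_β) / d)².
z_{α/2} + z_β = 1.645 + 1.282 = 2.927.
n = 2 × (2.927 / 0.850)² = 2 × 3.444² = 2 × 11.86 = 23.7.
Round up to the next whole participant.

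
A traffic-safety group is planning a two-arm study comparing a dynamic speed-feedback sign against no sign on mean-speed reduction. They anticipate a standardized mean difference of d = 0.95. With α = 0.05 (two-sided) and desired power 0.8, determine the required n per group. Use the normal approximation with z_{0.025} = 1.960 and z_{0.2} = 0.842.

n = 18 per group

For two independent groups with equal n: n = 2·((z_{α/2} + z_β) / d)².
z_{α/2} + z_β = 1.960 + 0.842 = 2.802.
n = 2 × (2.802 / 0.95)² = 2 × 2.949² = 2 × 8.70 = 17.4.
Round up to the next whole participant.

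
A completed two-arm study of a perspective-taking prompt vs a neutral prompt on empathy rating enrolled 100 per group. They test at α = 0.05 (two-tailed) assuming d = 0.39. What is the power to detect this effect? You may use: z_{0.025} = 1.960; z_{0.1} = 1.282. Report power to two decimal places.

For two equal groups, power = Φ(d·√(n/2) − z_{α/2}).
d·√(n/2) = 0.39 × √(100/2) = 0.39 × 7.071 = 2.758.
z_β = 2.758 − 1.960 = 0.798.
Power = Φ(0.798) = 0.787.

power ≈ 0.79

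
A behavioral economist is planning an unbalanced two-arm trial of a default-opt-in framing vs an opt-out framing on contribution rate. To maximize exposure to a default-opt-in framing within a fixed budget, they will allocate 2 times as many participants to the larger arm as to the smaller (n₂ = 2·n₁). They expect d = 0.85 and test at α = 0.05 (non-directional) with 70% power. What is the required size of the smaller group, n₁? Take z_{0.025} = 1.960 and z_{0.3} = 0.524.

n₁ = 13

With allocation ratio k = n₂/n₁ = 2, Var(x̄₁−x̄₂) = σ²(1/n₁ + 1/(k·n₁)) = σ²·(k+1)/(k·n₁).
So n₁ = (1 + 1/k)·((z_{α/2} + z_β)/d)² = 1.500 × (2.484/0.85)².
n₁ = 1.500 × 8.54 = 12.8.
Round up: n₁ = 13, giving n₂ = 2 × 13 = 26.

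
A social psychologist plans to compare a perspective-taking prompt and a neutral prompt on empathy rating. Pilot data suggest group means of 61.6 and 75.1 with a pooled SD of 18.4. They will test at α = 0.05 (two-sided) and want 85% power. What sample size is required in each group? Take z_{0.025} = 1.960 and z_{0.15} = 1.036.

n = 34 per group

Cohen's d = |M₁ − M₂| / SD_pooled = |61.6 − 75.1| / 18.4 = 13.5 / 18.4 = 0.734.
For two independent groups with equal n: n = 2·((z_{α/2} + z_β) / d)².
z_{α/2} + z_β = 1.960 + 1.036 = 2.996.
n = 2 × (2.996 / 0.734)² = 2 × 4.082² = 2 × 16.66 = 33.3.
Round up to the next whole participant.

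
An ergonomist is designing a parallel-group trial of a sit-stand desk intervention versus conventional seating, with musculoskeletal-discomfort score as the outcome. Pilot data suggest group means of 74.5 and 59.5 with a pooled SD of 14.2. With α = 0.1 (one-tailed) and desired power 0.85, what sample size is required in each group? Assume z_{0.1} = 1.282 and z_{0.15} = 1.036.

n = 10 per group

Cohen's d = |M₁ − M₂| / SD_pooled = |74.5 − 59.5| / 14.2 = 15.0 / 14.2 = 1.056.
For two independent groups with equal n: n = 2·((z_{α} + z_β) / d)².
z_{α} + z_β = 1.282 + 1.036 = 2.318.
n = 2 × (2.318 / 1.056)² = 2 × 2.195² = 2 × 4.82 = 9.6.
Round up to the next whole participant.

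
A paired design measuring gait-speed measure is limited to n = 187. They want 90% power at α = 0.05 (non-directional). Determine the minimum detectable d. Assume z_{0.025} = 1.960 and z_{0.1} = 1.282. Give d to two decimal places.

For a single sample (or paired design) of n = 187: d_min = (z_{α/2} + z_β)/√n.
z-sum = 1.960 + 1.282 = 3.242.
d_min = 3.242 / √187 = 3.242 / 13.675 = 0.237.

d_min ≈ 0.24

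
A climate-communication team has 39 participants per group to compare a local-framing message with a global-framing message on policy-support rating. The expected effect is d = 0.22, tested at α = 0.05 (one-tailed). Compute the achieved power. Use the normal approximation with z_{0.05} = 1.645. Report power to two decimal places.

For two equal groups, power = Φ(d·√(n/2) − z_{α}).
d·√(n/2) = 0.22 × √(39/2) = 0.22 × 4.416 = 0.971.
z_β = 0.971 − 1.645 = -0.674.
Power = Φ(-0.674) = 0.250.

power ≈ 0.25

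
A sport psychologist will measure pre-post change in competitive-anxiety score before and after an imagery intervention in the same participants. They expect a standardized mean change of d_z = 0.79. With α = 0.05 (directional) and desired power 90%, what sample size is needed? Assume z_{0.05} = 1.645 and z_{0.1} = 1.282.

n = 14 pairs

For a paired (one-sample on differences) test: n = ((z_{α} + z_β) / d)².
z_{α} + z_β = 1.645 + 1.282 = 2.927.
n = (2.927 / 0.79)² = 3.705² = 13.73.
Round up.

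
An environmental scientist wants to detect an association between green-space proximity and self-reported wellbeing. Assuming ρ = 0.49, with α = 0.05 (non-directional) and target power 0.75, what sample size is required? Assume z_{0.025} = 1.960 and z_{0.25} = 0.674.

Fisher's z: C = ½·ln((1+r)/(1−r)) = ½·ln(2.9216) = 0.5361.
n = ((z_{α/2} + z_β)/C)² + 3.
(1.960 + 0.674) / 0.5361 = 2.634 / 0.5361 = 4.913.
n = 4.913² + 3 = 24.14 + 3 = 27.1.
Round up.

n = 28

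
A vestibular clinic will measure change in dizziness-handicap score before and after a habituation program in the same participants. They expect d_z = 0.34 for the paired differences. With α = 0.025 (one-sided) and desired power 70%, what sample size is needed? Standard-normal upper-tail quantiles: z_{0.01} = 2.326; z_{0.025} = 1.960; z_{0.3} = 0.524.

n = 54 pairs

For a paired (one-sample on differences) test: n = ((z_{α} + z_β) / d)².
z_{α} + z_β = 1.960 + 0.524 = 2.484.
n = (2.484 / 0.34)² = 7.306² = 53.38.
Round up.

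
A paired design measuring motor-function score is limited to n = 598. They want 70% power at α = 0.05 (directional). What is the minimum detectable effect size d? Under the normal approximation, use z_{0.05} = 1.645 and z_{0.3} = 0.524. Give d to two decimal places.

d_min ≈ 0.09

For a single sample (or paired design) of n = 598: d_min = (z_{α} + z_β)/√n.
z-sum = 1.645 + 0.524 = 2.169.
d_min = 2.169 / √598 = 2.169 / 24.454 = 0.089.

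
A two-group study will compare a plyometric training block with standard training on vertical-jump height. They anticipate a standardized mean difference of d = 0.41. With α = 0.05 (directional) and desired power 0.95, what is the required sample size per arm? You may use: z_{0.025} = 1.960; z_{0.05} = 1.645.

n = 129 per group

For two independent groups with equal n: n = 2·((z_{α} + z_β) / d)².
z_{α} + z_β = 1.645 + 1.645 = 3.290.
n = 2 × (3.290 / 0.41)² = 2 × 8.024² = 2 × 64.39 = 128.8.
Round up to the next whole participant.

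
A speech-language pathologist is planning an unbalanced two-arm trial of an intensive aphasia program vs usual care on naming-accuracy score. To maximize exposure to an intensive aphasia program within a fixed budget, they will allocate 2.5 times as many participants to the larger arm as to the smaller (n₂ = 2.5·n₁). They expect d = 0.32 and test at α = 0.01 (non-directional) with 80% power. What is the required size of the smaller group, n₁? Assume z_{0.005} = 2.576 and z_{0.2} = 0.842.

With allocation ratio k = n₂/n₁ = 2.5, Var(x̄₁−x̄₂) = σ²(1/n₁ + 1/(k·n₁)) = σ²·(k+1)/(k·n₁).
So n₁ = (1 + 1/k)·((z_{α/2} + z_β)/d)² = 1.400 × (3.418/0.32)².
n₁ = 1.400 × 114.09 = 159.7.
Round up: n₁ = 160, giving n₂ = 2.5 × 160 = 400.

n₁ = 160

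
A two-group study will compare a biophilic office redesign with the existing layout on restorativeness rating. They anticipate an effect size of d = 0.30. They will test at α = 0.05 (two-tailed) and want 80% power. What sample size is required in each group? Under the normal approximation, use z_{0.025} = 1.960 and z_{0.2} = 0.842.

For two independent groups with equal n: n = 2·((z_{α/2} + z_β) / d)².
z_{α/2} + z_β = 1.960 + 0.842 = 2.802.
n = 2 × (2.802 / 0.30)² = 2 × 9.340² = 2 × 87.24 = 174.5.
Round up to the next whole participant.

n = 175 per group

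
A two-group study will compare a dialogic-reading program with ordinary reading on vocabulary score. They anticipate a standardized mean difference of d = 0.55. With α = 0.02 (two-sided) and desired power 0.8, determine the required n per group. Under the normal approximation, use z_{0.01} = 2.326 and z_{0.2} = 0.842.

For two independent groups with equal n: n = 2·((z_{α/2} + z_β) / d)².
z_{α/2} + z_β = 2.326 + 0.842 = 3.168.
n = 2 × (3.168 / 0.55)² = 2 × 5.760² = 2 × 33.18 = 66.4.
Round up to the next whole participant.

n = 67 per group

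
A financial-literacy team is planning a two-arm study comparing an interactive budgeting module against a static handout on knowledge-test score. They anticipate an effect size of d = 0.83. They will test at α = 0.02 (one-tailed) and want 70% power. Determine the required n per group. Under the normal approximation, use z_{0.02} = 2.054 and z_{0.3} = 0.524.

For two independent groups with equal n: n = 2·((z_{α} + z_β) / d)².
z_{α} + z_β = 2.054 + 0.524 = 2.578.
n = 2 × (2.578 / 0.83)² = 2 × 3.106² = 2 × 9.65 = 19.3.
Round up to the next whole participant.

n = 20 per group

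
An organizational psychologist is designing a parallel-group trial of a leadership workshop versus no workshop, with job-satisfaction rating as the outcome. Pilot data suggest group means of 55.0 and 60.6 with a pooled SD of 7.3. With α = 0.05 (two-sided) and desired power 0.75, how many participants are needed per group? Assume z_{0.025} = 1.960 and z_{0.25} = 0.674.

Cohen's d = |M₁ − M₂| / SD_pooled = |55.0 − 60.6| / 7.3 = 5.6 / 7.3 = 0.767.
For two independent groups with equal n: n = 2·((z_{α/2} + z_β) / d)².
z_{α/2} + z_β = 1.960 + 0.674 = 2.634.
n = 2 × (2.634 / 0.767)² = 2 × 3.434² = 2 × 11.79 = 23.6.
Round up to the next whole participant.

n = 24 per group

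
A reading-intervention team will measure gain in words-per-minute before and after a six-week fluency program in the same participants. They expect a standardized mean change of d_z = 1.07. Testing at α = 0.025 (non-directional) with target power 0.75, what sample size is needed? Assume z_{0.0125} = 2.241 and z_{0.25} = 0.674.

n = 8 pairs

For a paired (one-sample on differences) test: n = ((z_{α/2} + z_β) / d)².
z_{α/2} + z_β = 2.241 + 0.674 = 2.915.
n = (2.915 / 1.07)² = 2.724² = 7.42.
Round up.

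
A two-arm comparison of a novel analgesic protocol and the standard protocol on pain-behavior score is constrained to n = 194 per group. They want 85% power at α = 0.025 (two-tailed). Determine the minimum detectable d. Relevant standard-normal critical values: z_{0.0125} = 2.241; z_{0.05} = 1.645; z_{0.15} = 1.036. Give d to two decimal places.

d_min ≈ 0.33

For two independent groups of n = 194 each: d_min = (z_{α/2} + z_β)·√(2/n).
z-sum = 2.241 + 1.036 = 3.277.
d_min = 3.277 × √(2/194) = 3.277 × 0.1015 = 0.333.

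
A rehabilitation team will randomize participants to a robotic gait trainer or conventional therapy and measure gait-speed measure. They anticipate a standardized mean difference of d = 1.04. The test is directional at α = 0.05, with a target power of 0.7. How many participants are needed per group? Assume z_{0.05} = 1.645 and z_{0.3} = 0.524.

For two independent groups with equal n: n = 2·((z_{α} + z_β) / d)².
z_{α} + z_β = 1.645 + 0.524 = 2.169.
n = 2 × (2.169 / 1.04)² = 2 × 2.086² = 2 × 4.35 = 8.7.
Round up to the next whole participant.

n = 9 per group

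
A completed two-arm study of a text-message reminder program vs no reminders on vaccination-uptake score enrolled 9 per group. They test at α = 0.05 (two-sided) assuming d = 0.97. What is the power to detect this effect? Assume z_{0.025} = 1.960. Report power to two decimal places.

For two equal groups, power = Φ(d·√(n/2) − z_{α/2}).
d·√(n/2) = 0.97 × √(9/2) = 0.97 × 2.121 = 2.058.
z_β = 2.058 − 1.960 = 0.098.
Power = Φ(0.098) = 0.539.

power ≈ 0.54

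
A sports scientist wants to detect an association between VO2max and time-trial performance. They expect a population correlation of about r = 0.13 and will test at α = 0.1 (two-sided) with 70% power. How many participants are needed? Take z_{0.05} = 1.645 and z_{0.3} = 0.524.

Fisher's z: C = ½·ln((1+r)/(1−r)) = ½·ln(1.2989) = 0.1307.
n = ((z_{α/2} + z_β)/C)² + 3.
(1.645 + 0.524) / 0.1307 = 2.169 / 0.1307 = 16.595.
n = 16.595² + 3 = 275.40 + 3 = 278.4.
Round up.

n = 279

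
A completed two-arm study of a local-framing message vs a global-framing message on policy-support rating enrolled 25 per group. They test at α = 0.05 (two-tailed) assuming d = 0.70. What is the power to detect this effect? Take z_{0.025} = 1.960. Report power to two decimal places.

power ≈ 0.70

For two equal groups, power = Φ(d·√(n/2) − z_{α/2}).
d·√(n/2) = 0.70 × √(25/2) = 0.70 × 3.536 = 2.475.
z_β = 2.475 − 1.960 = 0.515.
Power = Φ(0.515) = 0.697.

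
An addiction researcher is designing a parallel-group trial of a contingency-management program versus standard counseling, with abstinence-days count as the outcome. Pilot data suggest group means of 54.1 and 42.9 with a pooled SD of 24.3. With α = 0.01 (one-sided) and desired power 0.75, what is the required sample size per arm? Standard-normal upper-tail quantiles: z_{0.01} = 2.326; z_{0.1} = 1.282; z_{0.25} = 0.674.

n = 85 per group

Cohen's d = |M₁ − M₂| / SD_pooled = |54.1 − 42.9| / 24.3 = 11.2 / 24.3 = 0.461.
For two independent groups with equal n: n = 2·((z_{α} + z_β) / d)².
z_{α} + z_β = 2.326 + 0.674 = 3.000.
n = 2 × (3.000 / 0.461)² = 2 × 6.508² = 2 × 42.35 = 84.7.
Round up to the next whole participant.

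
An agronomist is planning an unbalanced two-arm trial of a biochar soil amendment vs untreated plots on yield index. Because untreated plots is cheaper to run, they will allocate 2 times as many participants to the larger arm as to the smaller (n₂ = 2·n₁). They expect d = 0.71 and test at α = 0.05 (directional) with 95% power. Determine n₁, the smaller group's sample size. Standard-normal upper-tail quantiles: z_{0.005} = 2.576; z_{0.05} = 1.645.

n₁ = 33

With allocation ratio k = n₂/n₁ = 2, Var(x̄₁−x̄₂) = σ²(1/n₁ + 1/(k·n₁)) = σ²·(k+1)/(k·n₁).
So n₁ = (1 + 1/k)·((z_{α} + z_β)/d)² = 1.500 × (3.290/0.71)².
n₁ = 1.500 × 21.47 = 32.2.
Round up: n₁ = 33, giving n₂ = 2 × 33 = 66.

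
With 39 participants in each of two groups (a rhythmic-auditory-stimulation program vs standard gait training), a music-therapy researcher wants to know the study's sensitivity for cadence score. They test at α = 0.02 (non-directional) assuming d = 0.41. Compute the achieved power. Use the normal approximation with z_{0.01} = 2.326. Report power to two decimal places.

For two equal groups, power = Φ(d·√(n/2) − z_{α/2}).
d·√(n/2) = 0.41 × √(39/2) = 0.41 × 4.416 = 1.811.
z_β = 1.811 − 2.326 = -0.515.
Power = Φ(-0.515) = 0.303.

power ≈ 0.30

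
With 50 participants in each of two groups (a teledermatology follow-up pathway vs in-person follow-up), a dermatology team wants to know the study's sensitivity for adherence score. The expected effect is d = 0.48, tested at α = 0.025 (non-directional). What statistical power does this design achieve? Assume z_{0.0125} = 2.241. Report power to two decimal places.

power ≈ 0.56

For two equal groups, power = Φ(d·√(n/2) − z_{α/2}).
d·√(n/2) = 0.48 × √(50/2) = 0.48 × 5.000 = 2.400.
z_β = 2.400 − 2.241 = 0.159.
Power = Φ(0.159) = 0.563.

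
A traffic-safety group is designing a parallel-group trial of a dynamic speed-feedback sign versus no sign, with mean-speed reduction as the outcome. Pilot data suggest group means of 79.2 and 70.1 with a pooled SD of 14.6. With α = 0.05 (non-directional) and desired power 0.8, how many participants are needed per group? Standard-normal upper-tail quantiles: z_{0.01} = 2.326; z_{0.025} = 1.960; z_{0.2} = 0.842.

n = 41 per group

Cohen's d = |M₁ − M₂| / SD_pooled = |79.2 − 70.1| / 14.6 = 9.1 / 14.6 = 0.623.
For two independent groups with equal n: n = 2·((z_{α/2} + z_β) / d)².
z_{α/2} + z_β = 1.960 + 0.842 = 2.802.
n = 2 × (2.802 / 0.623)² = 2 × 4.498² = 2 × 20.23 = 40.5.
Round up to the next whole participant.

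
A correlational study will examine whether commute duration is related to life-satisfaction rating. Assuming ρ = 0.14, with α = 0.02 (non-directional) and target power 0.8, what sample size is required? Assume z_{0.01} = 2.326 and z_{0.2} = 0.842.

Fisher's z: C = ½·ln((1+r)/(1−r)) = ½·ln(1.3256) = 0.1409.
n = ((z_{α/2} + z_β)/C)² + 3.
(2.326 + 0.842) / 0.1409 = 3.168 / 0.1409 = 22.484.
n = 22.484² + 3 = 505.53 + 3 = 508.5.
Round up.

n = 509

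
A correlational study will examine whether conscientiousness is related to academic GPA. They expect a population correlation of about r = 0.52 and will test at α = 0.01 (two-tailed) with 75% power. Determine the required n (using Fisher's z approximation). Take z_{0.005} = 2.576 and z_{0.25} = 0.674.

n = 35

Fisher's z: C = ½·ln((1+r)/(1−r)) = ½·ln(3.1667) = 0.5763.
n = ((z_{α/2} + z_β)/C)² + 3.
(2.576 + 0.674) / 0.5763 = 3.250 / 0.5763 = 5.639.
n = 5.639² + 3 = 31.80 + 3 = 34.8.
Round up.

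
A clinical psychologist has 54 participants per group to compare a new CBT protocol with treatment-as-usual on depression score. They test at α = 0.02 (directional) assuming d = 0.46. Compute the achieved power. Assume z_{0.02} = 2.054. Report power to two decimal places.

For two equal groups, power = Φ(d·√(n/2) − z_{α}).
d·√(n/2) = 0.46 × √(54/2) = 0.46 × 5.196 = 2.390.
z_β = 2.390 − 2.054 = 0.336.
Power = Φ(0.336) = 0.632.

power ≈ 0.63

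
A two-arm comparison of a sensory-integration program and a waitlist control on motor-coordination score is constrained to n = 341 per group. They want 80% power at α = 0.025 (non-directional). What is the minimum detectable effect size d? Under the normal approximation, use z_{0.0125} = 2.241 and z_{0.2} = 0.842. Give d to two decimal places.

For two independent groups of n = 341 each: d_min = (z_{α/2} + z_β)·√(2/n).
z-sum = 2.241 + 0.842 = 3.083.
d_min = 3.083 × √(2/341) = 3.083 × 0.0766 = 0.236.

d_min ≈ 0.24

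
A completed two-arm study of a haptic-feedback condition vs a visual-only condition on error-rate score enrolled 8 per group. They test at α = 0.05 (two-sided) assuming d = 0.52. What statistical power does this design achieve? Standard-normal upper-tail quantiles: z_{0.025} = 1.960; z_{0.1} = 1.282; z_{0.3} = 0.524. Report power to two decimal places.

power ≈ 0.18

For two equal groups, power = Φ(d·√(n/2) − z_{α/2}).
d·√(n/2) = 0.52 × √(8/2) = 0.52 × 2.000 = 1.040.
z_β = 1.040 − 1.960 = -0.920.
Power = Φ(-0.920) = 0.179.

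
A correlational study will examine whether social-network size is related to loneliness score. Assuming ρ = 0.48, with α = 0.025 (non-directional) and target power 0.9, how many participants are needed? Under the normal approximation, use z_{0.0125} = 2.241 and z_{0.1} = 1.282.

Fisher's z: C = ½·ln((1+r)/(1−r)) = ½·ln(2.8462) = 0.5230.
n = ((z_{α/2} + z_β)/C)² + 3.
(2.241 + 1.282) / 0.5230 = 3.523 / 0.5230 = 6.736.
n = 6.736² + 3 = 45.38 + 3 = 48.4.
Round up.

n = 49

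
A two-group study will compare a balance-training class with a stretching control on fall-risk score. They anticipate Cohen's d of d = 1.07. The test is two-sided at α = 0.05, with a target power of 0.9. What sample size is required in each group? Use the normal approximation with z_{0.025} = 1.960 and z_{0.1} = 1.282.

For two independent groups with equal n: n = 2·((z_{α/2} + z_β) / d)².
z_{α/2} + z_β = 1.960 + 1.282 = 3.242.
n = 2 × (3.242 / 1.07)² = 2 × 3.030² = 2 × 9.18 = 18.4.
Round up to the next whole participant.

n = 19 per group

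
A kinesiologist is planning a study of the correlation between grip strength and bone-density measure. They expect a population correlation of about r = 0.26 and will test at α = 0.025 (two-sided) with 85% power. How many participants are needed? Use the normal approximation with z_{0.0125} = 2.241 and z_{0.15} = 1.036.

Fisher's z: C = ½·ln((1+r)/(1−r)) = ½·ln(1.7027) = 0.2661.
n = ((z_{α/2} + z_β)/C)² + 3.
(2.241 + 1.036) / 0.2661 = 3.277 / 0.2661 = 12.315.
n = 12.315² + 3 = 151.66 + 3 = 154.7.
Round up.

n = 155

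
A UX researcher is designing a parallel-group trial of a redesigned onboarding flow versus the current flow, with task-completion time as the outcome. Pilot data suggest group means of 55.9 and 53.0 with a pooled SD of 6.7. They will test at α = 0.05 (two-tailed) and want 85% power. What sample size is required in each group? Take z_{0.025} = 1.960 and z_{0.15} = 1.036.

n = 96 per group

Cohen's d = |M₁ − M₂| / SD_pooled = |55.9 − 53.0| / 6.7 = 2.9 / 6.7 = 0.433.
For two independent groups with equal n: n = 2·((z_{α/2} + z_β) / d)².
z_{α/2} + z_β = 1.960 + 1.036 = 2.996.
n = 2 × (2.996 / 0.433)² = 2 × 6.919² = 2 × 47.87 = 95.7.
Round up to the next whole participant.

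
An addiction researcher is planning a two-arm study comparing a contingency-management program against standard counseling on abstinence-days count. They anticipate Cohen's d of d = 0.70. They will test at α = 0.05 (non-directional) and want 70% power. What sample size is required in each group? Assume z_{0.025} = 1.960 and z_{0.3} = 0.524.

n = 26 per group

For two independent groups with equal n: n = 2·((z_{α/2} + z_β) / d)².
z_{α/2} + z_β = 1.960 + 0.524 = 2.484.
n = 2 × (2.484 / 0.70)² = 2 × 3.549² = 2 × 12.59 = 25.2.
Round up to the next whole participant.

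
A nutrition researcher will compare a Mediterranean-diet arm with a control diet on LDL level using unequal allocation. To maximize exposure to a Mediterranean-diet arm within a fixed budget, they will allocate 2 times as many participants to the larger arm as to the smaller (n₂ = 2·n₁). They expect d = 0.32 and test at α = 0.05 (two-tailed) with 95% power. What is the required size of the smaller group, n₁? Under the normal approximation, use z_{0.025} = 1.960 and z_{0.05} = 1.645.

n₁ = 191

With allocation ratio k = n₂/n₁ = 2, Var(x̄₁−x̄₂) = σ²(1/n₁ + 1/(k·n₁)) = σ²·(k+1)/(k·n₁).
So n₁ = (1 + 1/k)·((z_{α/2} + z_β)/d)² = 1.500 × (3.605/0.32)².
n₁ = 1.500 × 126.91 = 190.4.
Round up: n₁ = 191, giving n₂ = 2 × 191 = 382.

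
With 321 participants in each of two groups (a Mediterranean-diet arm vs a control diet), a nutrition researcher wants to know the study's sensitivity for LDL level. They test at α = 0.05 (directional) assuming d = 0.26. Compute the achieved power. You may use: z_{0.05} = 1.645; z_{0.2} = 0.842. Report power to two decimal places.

power ≈ 0.95

For two equal groups, power = Φ(d·√(n/2) − z_{α}).
d·√(n/2) = 0.26 × √(321/2) = 0.26 × 12.669 = 3.294.
z_β = 3.294 − 1.645 = 1.649.
Power = Φ(1.649) = 0.950.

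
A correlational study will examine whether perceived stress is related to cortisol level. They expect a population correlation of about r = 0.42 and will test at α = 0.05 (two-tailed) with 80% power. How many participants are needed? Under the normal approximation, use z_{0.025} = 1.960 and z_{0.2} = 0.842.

Fisher's z: C = ½·ln((1+r)/(1−r)) = ½·ln(2.4483) = 0.4477.
n = ((z_{α/2} + z_β)/C)² + 3.
(1.960 + 0.842) / 0.4477 = 2.802 / 0.4477 = 6.259.
n = 6.259² + 3 = 39.17 + 3 = 42.2.
Round up.

n = 43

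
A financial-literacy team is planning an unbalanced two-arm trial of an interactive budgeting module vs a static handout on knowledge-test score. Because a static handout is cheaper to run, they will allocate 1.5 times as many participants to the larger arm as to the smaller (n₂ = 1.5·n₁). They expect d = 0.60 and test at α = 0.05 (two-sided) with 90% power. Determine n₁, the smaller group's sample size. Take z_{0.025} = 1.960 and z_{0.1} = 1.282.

n₁ = 49

With allocation ratio k = n₂/n₁ = 1.5, Var(x̄₁−x̄₂) = σ²(1/n₁ + 1/(k·n₁)) = σ²·(k+1)/(k·n₁).
So n₁ = (1 + 1/k)·((z_{α/2} + z_β)/d)² = 1.667 × (3.242/0.60)².
n₁ = 1.667 × 29.20 = 48.7.
Round up: n₁ = 49, giving n₂ = ⌈1.5 × 49⌉ = ⌈73.5⌉ = 74.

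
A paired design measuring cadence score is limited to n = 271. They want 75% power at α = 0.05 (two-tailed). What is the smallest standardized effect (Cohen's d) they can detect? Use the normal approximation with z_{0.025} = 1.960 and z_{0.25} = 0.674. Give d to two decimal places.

For a single sample (or paired design) of n = 271: d_min = (z_{α/2} + z_β)/√n.
z-sum = 1.960 + 0.674 = 2.634.
d_min = 2.634 / √271 = 2.634 / 16.462 = 0.160.

d_min ≈ 0.16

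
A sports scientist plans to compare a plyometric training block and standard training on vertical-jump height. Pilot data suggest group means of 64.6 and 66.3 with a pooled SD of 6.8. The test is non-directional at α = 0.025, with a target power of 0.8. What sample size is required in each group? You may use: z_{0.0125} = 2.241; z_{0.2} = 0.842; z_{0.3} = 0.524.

n = 305 per group

Cohen's d = |M₁ − M₂| / SD_pooled = |64.6 − 66.3| / 6.8 = 1.7 / 6.8 = 0.250.
For two independent groups with equal n: n = 2·((z_{α/2} + z_β) / d)².
z_{α/2} + z_β = 2.241 + 0.842 = 3.083.
n = 2 × (3.083 / 0.250)² = 2 × 12.332² = 2 × 152.08 = 304.2.
Round up to the next whole participant.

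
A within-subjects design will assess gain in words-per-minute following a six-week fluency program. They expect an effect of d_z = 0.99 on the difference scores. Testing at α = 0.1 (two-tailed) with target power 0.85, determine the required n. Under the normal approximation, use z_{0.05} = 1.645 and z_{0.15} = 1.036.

For a paired (one-sample on differences) test: n = ((z_{α/2} + z_β) / d)².
z_{α/2} + z_β = 1.645 + 1.036 = 2.681.
n = (2.681 / 0.99)² = 2.708² = 7.33.
Round up.

n = 8 pairs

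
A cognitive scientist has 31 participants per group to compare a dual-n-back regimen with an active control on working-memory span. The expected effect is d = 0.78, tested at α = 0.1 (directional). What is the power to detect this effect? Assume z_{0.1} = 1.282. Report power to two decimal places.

power ≈ 0.96

For two equal groups, power = Φ(d·√(n/2) − z_{α}).
d·√(n/2) = 0.78 × √(31/2) = 0.78 × 3.937 = 3.071.
z_β = 3.071 − 1.282 = 1.789.
Power = Φ(1.789) = 0.963.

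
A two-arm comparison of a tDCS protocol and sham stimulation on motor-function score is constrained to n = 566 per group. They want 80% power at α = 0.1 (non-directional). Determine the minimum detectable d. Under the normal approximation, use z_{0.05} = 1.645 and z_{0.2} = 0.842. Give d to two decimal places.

d_min ≈ 0.15

For two independent groups of n = 566 each: d_min = (z_{α/2} + z_β)·√(2/n).
z-sum = 1.645 + 0.842 = 2.487.
d_min = 2.487 × √(2/566) = 2.487 × 0.0594 = 0.148.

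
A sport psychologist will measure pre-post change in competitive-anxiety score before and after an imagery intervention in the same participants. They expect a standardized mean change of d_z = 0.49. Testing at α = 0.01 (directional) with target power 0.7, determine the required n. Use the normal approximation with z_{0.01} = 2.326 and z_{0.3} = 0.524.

For a paired (one-sample on differences) test: n = ((z_{α} + z_β) / d)².
z_{α} + z_β = 2.326 + 0.524 = 2.850.
n = (2.850 / 0.49)² = 5.816² = 33.83.
Round up.

n = 34 pairs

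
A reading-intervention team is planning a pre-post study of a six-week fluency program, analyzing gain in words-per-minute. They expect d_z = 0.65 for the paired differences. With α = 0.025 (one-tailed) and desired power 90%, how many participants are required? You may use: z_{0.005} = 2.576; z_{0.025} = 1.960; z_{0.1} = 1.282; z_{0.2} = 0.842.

For a paired (one-sample on differences) test: n = ((z_{α} + z_β) / d)².
z_{α} + z_β = 1.960 + 1.282 = 3.242.
n = (3.242 / 0.65)² = 4.988² = 24.88.
Round up.

n = 25 pairs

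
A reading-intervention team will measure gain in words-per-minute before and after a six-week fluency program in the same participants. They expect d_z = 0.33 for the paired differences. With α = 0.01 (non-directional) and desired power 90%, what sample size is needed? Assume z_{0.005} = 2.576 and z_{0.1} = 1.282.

n = 137 pairs

For a paired (one-sample on differences) test: n = ((z_{α/2} + z_β) / d)².
z_{α/2} + z_β = 2.576 + 1.282 = 3.858.
n = (3.858 / 0.33)² = 11.691² = 136.68.
Round up.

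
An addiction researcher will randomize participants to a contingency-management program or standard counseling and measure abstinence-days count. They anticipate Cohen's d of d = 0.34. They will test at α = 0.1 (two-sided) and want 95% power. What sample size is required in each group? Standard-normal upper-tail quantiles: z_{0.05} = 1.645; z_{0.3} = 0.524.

n = 188 per group

For two independent groups with equal n: n = 2·((z_{α/2} + z_β) / d)².
z_{α/2} + z_β = 1.645 + 1.645 = 3.290.
n = 2 × (3.290 / 0.34)² = 2 × 9.676² = 2 × 93.63 = 187.3.
Round up to the next whole participant.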